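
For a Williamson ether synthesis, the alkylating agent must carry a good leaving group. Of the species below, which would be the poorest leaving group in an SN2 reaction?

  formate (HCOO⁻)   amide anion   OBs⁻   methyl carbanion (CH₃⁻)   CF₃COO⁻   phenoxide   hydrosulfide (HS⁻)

Rank by basicity of the departing species: weakest base leaves most easily.
OBs⁻: pKₐ(p-BrC₆H₄SO₃H) ≈ -2.8
CF₃COO⁻: pKₐ(CF₃COOH) ≈ 0.2
formate (HCOO⁻): pKₐ(HCOOH) ≈ 3.8
hydrosulfide (HS⁻): pKₐ(H₂S) ≈ 7
phenoxide: pKₐ(C₆H₅OH (phenol)) ≈ 10
amide anion: pKₐ(NH₃) ≈ 38
methyl carbanion (CH₃⁻): pKₐ(CH₄) ≈ 48

methyl carbanion (CH₃⁻)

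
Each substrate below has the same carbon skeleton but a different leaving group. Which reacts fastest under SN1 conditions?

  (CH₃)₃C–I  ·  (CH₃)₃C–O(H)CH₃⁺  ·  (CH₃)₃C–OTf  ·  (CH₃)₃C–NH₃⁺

The skeletons are identical, so relative rate is governed entirely by leaving-group ability.
The more stable X⁻ (or X) is on its own — i.e. the weaker a base it is — the better a leaving group it makes.
(CH₃)₃C–OTf loses OTf⁻: pKₐ(CF₃SO₃H (triflic acid)) ≈ -14
(CH₃)₃C–I loses I⁻: pKₐ(HI) ≈ -10
(CH₃)₃C–O(H)CH₃⁺ loses R'OH: pKₐ(R'OH₂⁺) ≈ -2.4
(CH₃)₃C–NH₃⁺ loses NH₃: pKₐ(NH₄⁺) ≈ 9.2

(CH₃)₃C–OTf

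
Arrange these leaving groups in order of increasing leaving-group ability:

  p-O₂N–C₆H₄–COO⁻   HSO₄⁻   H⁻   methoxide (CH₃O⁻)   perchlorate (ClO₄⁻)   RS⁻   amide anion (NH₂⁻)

amide anion (NH₂⁻) < H⁻ < methoxide (CH₃O⁻) < RS⁻ < p-O₂N–C₆H₄–COO⁻ < HSO₄⁻ < perchlorate (ClO₄⁻)

perchlorate (ClO₄⁻): pKₐ(HClO₄) ≈ -10 — extremely weak base; rarely used for safety reasons
HSO₄⁻: pKₐ(H₂SO₄) ≈ -3 — conjugate base of a strong mineral acid
p-O₂N–C₆H₄–COO⁻: pKₐ(p-nitrobenzoic acid) ≈ 3.4 — electron-withdrawing nitro group stabilises the carboxylate
RS⁻: pKₐ(RSH (a thiol)) ≈ 10.5
methoxide (CH₃O⁻): pKₐ(CH₃OH) ≈ 15.5 — strong base; alkoxides do not leave unassisted
H⁻: pKₐ(H₂) ≈ 36 — extremely strong base; leaves only in special hydride-transfer contexts
amide anion (NH₂⁻): pKₐ(NH₃) ≈ 38
Listed from poorest to best leaving group as asked.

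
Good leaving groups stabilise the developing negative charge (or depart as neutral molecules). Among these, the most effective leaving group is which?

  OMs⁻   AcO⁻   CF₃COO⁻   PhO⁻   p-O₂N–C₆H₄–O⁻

OMs⁻

A good leaving group is a weak base: the lower the pKₐ of its conjugate acid, the more readily it departs.
OMs⁻: pKₐ(CH₃SO₃H (MsOH)) ≈ -1.9
CF₃COO⁻: pKₐ(CF₃COOH) ≈ 0.2
AcO⁻: pKₐ(CH₃COOH) ≈ 4.8
p-O₂N–C₆H₄–O⁻: pKₐ(p-nitrophenol) ≈ 7.2
PhO⁻: pKₐ(C₆H₅OH (phenol)) ≈ 10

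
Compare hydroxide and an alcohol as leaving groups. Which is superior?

an alcohol

an alcohol is the better leaving group.
pKₐ(R'OH₂⁺) ≈ -2.4 versus pKₐ(H₂O) ≈ 15.7: an alcohol is the much weaker base.
Neutral; leaves from a protonated ether (an oxonium ion, R–O(H)R'⁺).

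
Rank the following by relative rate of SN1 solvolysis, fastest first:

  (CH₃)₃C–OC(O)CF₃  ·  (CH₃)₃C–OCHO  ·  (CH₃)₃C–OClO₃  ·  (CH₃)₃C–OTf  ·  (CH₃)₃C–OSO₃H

Identical carbon frameworks mean the comparison reduces to leaving-group quality.
The more stable X⁻ (or X) is on its own — i.e. the weaker a base it is — the better a leaving group it makes.
(CH₃)₃C–OTf loses OTf⁻: pKₐ(CF₃SO₃H (triflic acid)) ≈ -14
(CH₃)₃C–OClO₃ loses ClO₄⁻: pKₐ(HClO₄) ≈ -10
(CH₃)₃C–OSO₃H loses HSO₄⁻: pKₐ(H₂SO₄) ≈ -3
(CH₃)₃C–OC(O)CF₃ loses CF₃COO⁻: pKₐ(CF₃COOH) ≈ 0.2
(CH₃)₃C–OCHO loses HCOO⁻: pKₐ(HCOOH) ≈ 3.8

(CH₃)₃C–OTf > (CH₃)₃C–OClO₃ > (CH₃)₃C–OSO₃H > (CH₃)₃C–OC(O)CF₃ > (CH₃)₃C–OCHO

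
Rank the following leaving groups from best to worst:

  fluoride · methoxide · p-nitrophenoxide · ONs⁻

A good leaving group is a weak base: the lower the pKₐ of its conjugate acid, the more readily it departs.
ONs⁻: pKₐ(p-O₂NC₆H₄SO₃H) ≈ -3.5 — p-nitro group further stabilises the sulfonate
fluoride: pKₐ(HF) ≈ 3.2
p-nitrophenoxide: pKₐ(p-nitrophenol) ≈ 7.2 — nitro group delocalises the charge; the classic chromogenic LG
methoxide: pKₐ(CH₃OH) ≈ 15.5

ONs⁻ > fluoride > p-nitrophenoxide > methoxide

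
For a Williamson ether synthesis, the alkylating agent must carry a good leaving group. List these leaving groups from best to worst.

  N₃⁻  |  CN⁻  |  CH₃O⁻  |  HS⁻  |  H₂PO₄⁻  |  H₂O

H₂O > H₂PO₄⁻ > N₃⁻ > HS⁻ > CN⁻ > CH₃O⁻

Leaving-group ability tracks the stability of the departed species; conjugate-acid pKₐ is the usual yardstick (lower pKₐ → better LG).
H₂O: pKₐ(H₃O⁺) ≈ -1.7
H₂PO₄⁻: pKₐ(H₃PO₄) ≈ 2.1
N₃⁻: pKₐ(HN₃) ≈ 4.7
HS⁻: pKₐ(H₂S) ≈ 7
CN⁻: pKₐ(HCN) ≈ 9.2
CH₃O⁻: pKₐ(CH₃OH) ≈ 15.5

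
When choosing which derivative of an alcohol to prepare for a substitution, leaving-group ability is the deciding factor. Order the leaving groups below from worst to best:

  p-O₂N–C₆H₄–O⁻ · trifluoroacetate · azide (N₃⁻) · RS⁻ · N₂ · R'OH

Leaving-group ability tracks the stability of the departed species; conjugate-acid pKₐ is the usual yardstick (lower pKₐ → better LG).
N₂: no meaningful conjugate acid; N₂ departs as an exceptionally stable neutral molecule
R'OH: pKₐ(R'OH₂⁺) ≈ -2.4 — neutral; leaves from a protonated ether (an oxonium ion, R–O(H)R'⁺)
trifluoroacetate: pKₐ(CF₃COOH) ≈ 0.2 — strongly electron-withdrawing CF₃ stabilises the carboxylate
azide (N₃⁻): pKₐ(HN₃) ≈ 4.7
p-O₂N–C₆H₄–O⁻: pKₐ(p-nitrophenol) ≈ 7.2 — nitro group delocalises the charge; the classic chromogenic LG
RS⁻: pKₐ(RSH (a thiol)) ≈ 10.5 — moderately basic; rarely leaves without activation
Reversing gives the worst-to-best order requested.

RS⁻ < p-O₂N–C₆H₄–O⁻ < azide (N₃⁻) < trifluoroacetate < R'OH < N₂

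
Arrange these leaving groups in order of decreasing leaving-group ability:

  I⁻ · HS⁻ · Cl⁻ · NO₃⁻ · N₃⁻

I⁻ > Cl⁻ > NO₃⁻ > N₃⁻ > HS⁻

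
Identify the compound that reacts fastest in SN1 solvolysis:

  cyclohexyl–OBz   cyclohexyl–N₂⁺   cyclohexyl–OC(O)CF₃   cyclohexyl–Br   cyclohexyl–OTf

cyclohexyl–N₂⁺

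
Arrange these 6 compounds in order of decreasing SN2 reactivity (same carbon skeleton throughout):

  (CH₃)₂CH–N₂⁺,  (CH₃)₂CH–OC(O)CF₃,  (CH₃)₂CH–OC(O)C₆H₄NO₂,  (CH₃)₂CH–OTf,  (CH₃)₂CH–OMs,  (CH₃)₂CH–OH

(CH₃)₂CH–N₂⁺ > (CH₃)₂CH–OTf > (CH₃)₂CH–OMs > (CH₃)₂CH–OC(O)CF₃ > (CH₃)₂CH–OC(O)C₆H₄NO₂ > (CH₃)₂CH–OH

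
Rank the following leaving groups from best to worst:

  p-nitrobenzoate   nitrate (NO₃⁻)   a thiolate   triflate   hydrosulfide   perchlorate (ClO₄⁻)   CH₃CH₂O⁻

triflate: pKₐ(CF₃SO₃H (triflic acid)) ≈ -14 — charge spread over three oxygens and a CF₃ group; the premier leaving group in synthesis
perchlorate (ClO₄⁻): pKₐ(HClO₄) ≈ -10
nitrate (NO₃⁻): pKₐ(HNO₃) ≈ -1.3 — resonance-delocalised over three oxygens
p-nitrobenzoate: pKₐ(p-nitrobenzoic acid) ≈ 3.4 — electron-withdrawing nitro group stabilises the carboxylate
hydrosulfide: pKₐ(H₂S) ≈ 7
a thiolate: pKₐ(RSH (a thiol)) ≈ 10.5
CH₃CH₂O⁻: pKₐ(CH₃CH₂OH) ≈ 16

triflate > perchlorate (ClO₄⁻) > nitrate (NO₃⁻) > p-nitrobenzoate > hydrosulfide > a thiolate > CH₃CH₂O⁻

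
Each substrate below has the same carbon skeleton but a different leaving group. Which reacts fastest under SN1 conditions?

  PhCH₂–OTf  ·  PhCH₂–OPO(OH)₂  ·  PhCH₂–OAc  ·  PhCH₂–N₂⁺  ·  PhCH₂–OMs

With the same alkyl group throughout, only the leaving group differentiates the rates.
A good leaving group is a weak base: the lower the pKₐ of its conjugate acid, the more readily it departs.
PhCH₂–N₂⁺ loses N₂: no meaningful conjugate acid; N₂ departs as an exceptionally stable neutral molecule
PhCH₂–OTf loses OTf⁻: pKₐ(CF₃SO₃H (triflic acid)) ≈ -14
PhCH₂–OMs loses OMs⁻: pKₐ(CH₃SO₃H (MsOH)) ≈ -1.9
PhCH₂–OPO(OH)₂ loses H₂PO₄⁻: pKₐ(H₃PO₄) ≈ 2.1
PhCH₂–OAc loses AcO⁻: pKₐ(CH₃COOH) ≈ 4.8

PhCH₂–N₂⁺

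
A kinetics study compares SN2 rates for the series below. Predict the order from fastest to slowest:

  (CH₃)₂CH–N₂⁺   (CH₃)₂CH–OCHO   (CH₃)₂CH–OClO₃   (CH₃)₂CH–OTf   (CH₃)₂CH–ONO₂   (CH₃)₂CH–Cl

(CH₃)₂CH–N₂⁺ > (CH₃)₂CH–OTf > (CH₃)₂CH–OClO₃ > (CH₃)₂CH–Cl > (CH₃)₂CH–ONO₂ > (CH₃)₂CH–OCHO

Same R in every case — rank the leaving groups.
The more stable X⁻ (or X) is on its own — i.e. the weaker a base it is — the better a leaving group it makes.
(CH₃)₂CH–N₂⁺ loses N₂: no meaningful conjugate acid; N₂ departs as an exceptionally stable neutral molecule
(CH₃)₂CH–OTf loses OTf⁻: pKₐ(CF₃SO₃H (triflic acid)) ≈ -14
(CH₃)₂CH–OClO₃ loses ClO₄⁻: pKₐ(HClO₄) ≈ -10
(CH₃)₂CH–Cl loses Cl⁻: pKₐ(HCl) ≈ -7
(CH₃)₂CH–ONO₂ loses NO₃⁻: pKₐ(HNO₃) ≈ -1.3
(CH₃)₂CH–OCHO loses HCOO⁻: pKₐ(HCOOH) ≈ 3.8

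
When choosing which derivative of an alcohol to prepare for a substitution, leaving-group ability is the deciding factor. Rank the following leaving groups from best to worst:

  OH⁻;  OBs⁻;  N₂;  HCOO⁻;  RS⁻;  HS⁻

N₂ > OBs⁻ > HCOO⁻ > HS⁻ > RS⁻ > OH⁻

Leaving-group ability tracks the stability of the departed species; conjugate-acid pKₐ is the usual yardstick (lower pKₐ → better LG).
N₂: no meaningful conjugate acid; N₂ departs as an exceptionally stable neutral molecule
OBs⁻: pKₐ(p-BrC₆H₄SO₃H) ≈ -2.8 — arenesulfonate with a p-bromo substituent
HCOO⁻: pKₐ(HCOOH) ≈ 3.8
HS⁻: pKₐ(H₂S) ≈ 7
RS⁻: pKₐ(RSH (a thiol)) ≈ 10.5
OH⁻: pKₐ(H₂O) ≈ 15.7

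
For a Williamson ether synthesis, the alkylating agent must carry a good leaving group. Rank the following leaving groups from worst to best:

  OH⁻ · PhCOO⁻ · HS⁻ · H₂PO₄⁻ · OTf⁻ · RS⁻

OH⁻ < RS⁻ < HS⁻ < PhCOO⁻ < H₂PO₄⁻ < OTf⁻

OTf⁻: pKₐ(CF₃SO₃H (triflic acid)) ≈ -14
H₂PO₄⁻: pKₐ(H₃PO₄) ≈ 2.1 — moderate base; biological leaving group after further activation
PhCOO⁻: pKₐ(C₆H₅COOH) ≈ 4.2 — aryl carboxylate
HS⁻: pKₐ(H₂S) ≈ 7
RS⁻: pKₐ(RSH (a thiol)) ≈ 10.5 — moderately basic; rarely leaves without activation
OH⁻: pKₐ(H₂O) ≈ 15.7 — strong base; essentially never leaves without prior activation
Reversing gives the worst-to-best order requested.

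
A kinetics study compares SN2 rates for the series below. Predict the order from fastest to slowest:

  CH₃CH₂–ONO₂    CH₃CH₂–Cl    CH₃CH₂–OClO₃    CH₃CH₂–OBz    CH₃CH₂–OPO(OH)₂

CH₃CH₂–OClO₃ > CH₃CH₂–Cl > CH₃CH₂–ONO₂ > CH₃CH₂–OPO(OH)₂ > CH₃CH₂–OBz

The skeletons are identical, so relative rate is governed entirely by leaving-group ability.
The more stable X⁻ (or X) is on its own — i.e. the weaker a base it is — the better a leaving group it makes.
CH₃CH₂–OClO₃ loses ClO₄⁻: pKₐ(HClO₄) ≈ -10
CH₃CH₂–Cl loses Cl⁻: pKₐ(HCl) ≈ -7
CH₃CH₂–ONO₂ loses NO₃⁻: pKₐ(HNO₃) ≈ -1.3
CH₃CH₂–OPO(OH)₂ loses H₂PO₄⁻: pKₐ(H₃PO₄) ≈ 2.1
CH₃CH₂–OBz loses PhCOO⁻: pKₐ(C₆H₅COOH) ≈ 4.2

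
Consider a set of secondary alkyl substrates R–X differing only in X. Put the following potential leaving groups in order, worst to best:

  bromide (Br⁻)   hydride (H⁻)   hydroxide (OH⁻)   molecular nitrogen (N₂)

molecular nitrogen (N₂): no meaningful conjugate acid; N₂ departs as an exceptionally stable neutral molecule
bromide (Br⁻): pKₐ(HBr) ≈ -9
hydroxide (OH⁻): pKₐ(H₂O) ≈ 15.7
hydride (H⁻): pKₐ(H₂) ≈ 36
The question asks for worst first, so the sequence is read in increasing leaving-group ability.

hydride (H⁻) < hydroxide (OH⁻) < bromide (Br⁻) < molecular nitrogen (N₂)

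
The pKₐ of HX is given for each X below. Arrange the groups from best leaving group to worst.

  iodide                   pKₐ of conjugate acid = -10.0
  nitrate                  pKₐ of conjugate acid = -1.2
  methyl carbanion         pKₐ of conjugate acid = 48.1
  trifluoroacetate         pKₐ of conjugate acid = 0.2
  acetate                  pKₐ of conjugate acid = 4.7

Lower conjugate-acid pKₐ ⇒ weaker base ⇒ better leaving group.
Sorting by the given values: iodide (-10.0), nitrate (-1.2), trifluoroacetate (0.2), acetate (4.7), methyl carbanion (48.1).

iodide > nitrate > trifluoroacetate > acetate > methyl carbanion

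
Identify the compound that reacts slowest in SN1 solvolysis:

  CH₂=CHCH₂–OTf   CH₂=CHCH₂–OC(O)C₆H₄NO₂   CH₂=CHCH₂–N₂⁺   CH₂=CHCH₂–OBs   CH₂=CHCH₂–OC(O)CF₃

CH₂=CHCH₂–OC(O)C₆H₄NO₂

Identical carbon frameworks mean the comparison reduces to leaving-group quality.
The more stable X⁻ (or X) is on its own — i.e. the weaker a base it is — the better a leaving group it makes.
CH₂=CHCH₂–N₂⁺ loses N₂: no meaningful conjugate acid; N₂ departs as an exceptionally stable neutral molecule
CH₂=CHCH₂–OTf loses OTf⁻: pKₐ(CF₃SO₃H (triflic acid)) ≈ -14
CH₂=CHCH₂–OBs loses OBs⁻: pKₐ(p-BrC₆H₄SO₃H) ≈ -2.8
CH₂=CHCH₂–OC(O)CF₃ loses CF₃COO⁻: pKₐ(CF₃COOH) ≈ 0.2
CH₂=CHCH₂–OC(O)C₆H₄NO₂ loses p-O₂N–C₆H₄–COO⁻: pKₐ(p-nitrobenzoic acid) ≈ 3.4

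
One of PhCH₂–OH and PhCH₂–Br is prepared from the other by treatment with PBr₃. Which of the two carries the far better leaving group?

PhCH₂–Br

From PhCH₂–OH the departing group would be OH⁻ (pKₐ(H₂O) ≈ 15.7). Strong base; essentially never leaves without prior activation.
From PhCH₂–Br the leaving group is Br⁻ (pKₐ(HBr) ≈ -9). Weak base; good leaving group.
Treatment with PBr₃ works by replacing the hydroxyl with bromide, making PhCH₂–Br enormously more reactive.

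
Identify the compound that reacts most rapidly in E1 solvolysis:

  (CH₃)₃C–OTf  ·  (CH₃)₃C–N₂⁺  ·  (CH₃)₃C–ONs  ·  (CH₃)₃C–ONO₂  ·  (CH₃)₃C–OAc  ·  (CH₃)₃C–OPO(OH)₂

(CH₃)₃C–N₂⁺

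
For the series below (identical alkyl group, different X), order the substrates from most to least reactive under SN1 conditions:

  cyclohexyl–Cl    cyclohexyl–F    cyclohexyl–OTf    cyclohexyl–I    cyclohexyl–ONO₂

cyclohexyl–OTf > cyclohexyl–I > cyclohexyl–Cl > cyclohexyl–ONO₂ > cyclohexyl–F

Same R in every case — rank the leaving groups.
Rank by basicity of the departing species: weakest base leaves most easily.
cyclohexyl–OTf loses OTf⁻: pKₐ(CF₃SO₃H (triflic acid)) ≈ -14
cyclohexyl–I loses I⁻: pKₐ(HI) ≈ -10
cyclohexyl–Cl loses Cl⁻: pKₐ(HCl) ≈ -7
cyclohexyl–ONO₂ loses NO₃⁻: pKₐ(HNO₃) ≈ -1.3
cyclohexyl–F loses F⁻: pKₐ(HF) ≈ 3.2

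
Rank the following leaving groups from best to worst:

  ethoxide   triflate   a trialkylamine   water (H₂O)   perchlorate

Leaving-group ability tracks the stability of the departed species; conjugate-acid pKₐ is the usual yardstick (lower pKₐ → better LG).
triflate: pKₐ(CF₃SO₃H (triflic acid)) ≈ -14
perchlorate: pKₐ(HClO₄) ≈ -10 — extremely weak base; rarely used for safety reasons
water (H₂O): pKₐ(H₃O⁺) ≈ -1.7
a trialkylamine: pKₐ(R'₃NH⁺) ≈ 10.7
ethoxide: pKₐ(CH₃CH₂OH) ≈ 16

triflate > perchlorate > water (H₂O) > a trialkylamine > ethoxide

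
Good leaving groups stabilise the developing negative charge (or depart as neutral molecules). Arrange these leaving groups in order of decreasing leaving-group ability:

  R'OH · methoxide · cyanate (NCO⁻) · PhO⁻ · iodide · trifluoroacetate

iodide > R'OH > trifluoroacetate > cyanate (NCO⁻) > PhO⁻ > methoxide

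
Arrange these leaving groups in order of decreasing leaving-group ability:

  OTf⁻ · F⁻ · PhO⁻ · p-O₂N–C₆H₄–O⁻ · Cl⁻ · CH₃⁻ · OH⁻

Leaving-group ability tracks the stability of the departed species; conjugate-acid pKₐ is the usual yardstick (lower pKₐ → better LG).
OTf⁻: pKₐ(CF₃SO₃H (triflic acid)) ≈ -14 — charge spread over three oxygens and a CF₃ group; the premier leaving group in synthesis
Cl⁻: pKₐ(HCl) ≈ -7
F⁻: pKₐ(HF) ≈ 3.2
p-O₂N–C₆H₄–O⁻: pKₐ(p-nitrophenol) ≈ 7.2 — nitro group delocalises the charge; the classic chromogenic LG
PhO⁻: pKₐ(C₆H₅OH (phenol)) ≈ 10 — resonance into the ring helps, but still a poor LG
OH⁻: pKₐ(H₂O) ≈ 15.7 — strong base; essentially never leaves without prior activation
CH₃⁻: pKₐ(CH₄) ≈ 48 — unstabilised carbanion; the worst conceivable leaving group

OTf⁻ > Cl⁻ > F⁻ > p-O₂N–C₆H₄–O⁻ > PhO⁻ > OH⁻ > CH₃⁻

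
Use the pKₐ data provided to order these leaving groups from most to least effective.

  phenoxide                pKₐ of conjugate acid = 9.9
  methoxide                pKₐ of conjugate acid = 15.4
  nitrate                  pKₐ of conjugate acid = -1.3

Lower conjugate-acid pKₐ ⇒ weaker base ⇒ better leaving group.
Sorting by the given values: nitrate (-1.3), phenoxide (9.9), methoxide (15.4).

nitrate > phenoxide > methoxide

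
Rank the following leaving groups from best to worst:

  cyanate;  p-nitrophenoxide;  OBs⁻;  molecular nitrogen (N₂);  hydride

Leaving-group ability tracks the stability of the departed species; conjugate-acid pKₐ is the usual yardstick (lower pKₐ → better LG).
molecular nitrogen (N₂): no meaningful conjugate acid; N₂ departs as an exceptionally stable neutral molecule
OBs⁻: pKₐ(p-BrC₆H₄SO₃H) ≈ -2.8 — arenesulfonate with a p-bromo substituent
cyanate: pKₐ(HOCN) ≈ 3.5
p-nitrophenoxide: pKₐ(p-nitrophenol) ≈ 7.2 — nitro group delocalises the charge; the classic chromogenic LG
hydride: pKₐ(H₂) ≈ 36 — extremely strong base; leaves only in special hydride-transfer contexts

molecular nitrogen (N₂) > OBs⁻ > cyanate > p-nitrophenoxide > hydride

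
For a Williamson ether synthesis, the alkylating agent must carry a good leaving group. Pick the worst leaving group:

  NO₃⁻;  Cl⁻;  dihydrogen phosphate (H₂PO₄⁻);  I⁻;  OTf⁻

dihydrogen phosphate (H₂PO₄⁻)

The more stable X⁻ (or X) is on its own — i.e. the weaker a base it is — the better a leaving group it makes.
OTf⁻: pKₐ(CF₃SO₃H (triflic acid)) ≈ -14
I⁻: pKₐ(HI) ≈ -10
Cl⁻: pKₐ(HCl) ≈ -7
NO₃⁻: pKₐ(HNO₃) ≈ -1.3
dihydrogen phosphate (H₂PO₄⁻): pKₐ(H₃PO₄) ≈ 2.1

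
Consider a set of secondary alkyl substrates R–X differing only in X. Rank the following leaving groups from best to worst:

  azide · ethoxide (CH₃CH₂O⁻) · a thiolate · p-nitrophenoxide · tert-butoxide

Rank by basicity of the departing species: weakest base leaves most easily.
azide: pKₐ(HN₃) ≈ 4.7
p-nitrophenoxide: pKₐ(p-nitrophenol) ≈ 7.2
a thiolate: pKₐ(RSH (a thiol)) ≈ 10.5
ethoxide (CH₃CH₂O⁻): pKₐ(CH₃CH₂OH) ≈ 16 — strong base; alkoxides do not leave unassisted
tert-butoxide: pKₐ(t-BuOH) ≈ 18 — bulky, strongly basic alkoxide

azide > p-nitrophenoxide > a thiolate > ethoxide (CH₃CH₂O⁻) > tert-butoxide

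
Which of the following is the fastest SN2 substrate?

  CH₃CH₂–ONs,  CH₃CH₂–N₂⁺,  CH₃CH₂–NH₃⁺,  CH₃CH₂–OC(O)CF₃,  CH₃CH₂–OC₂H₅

Same R in every case — rank the leaving groups.
Leaving-group ability tracks the stability of the departed species; conjugate-acid pKₐ is the usual yardstick (lower pKₐ → better LG).
CH₃CH₂–N₂⁺ loses N₂: no meaningful conjugate acid; N₂ departs as an exceptionally stable neutral molecule
CH₃CH₂–ONs loses ONs⁻: pKₐ(p-O₂NC₆H₄SO₃H) ≈ -3.5
CH₃CH₂–OC(O)CF₃ loses CF₃COO⁻: pKₐ(CF₃COOH) ≈ 0.2
CH₃CH₂–NH₃⁺ loses NH₃: pKₐ(NH₄⁺) ≈ 9.2
CH₃CH₂–OC₂H₅ loses CH₃CH₂O⁻: pKₐ(CH₃CH₂OH) ≈ 16

CH₃CH₂–N₂⁺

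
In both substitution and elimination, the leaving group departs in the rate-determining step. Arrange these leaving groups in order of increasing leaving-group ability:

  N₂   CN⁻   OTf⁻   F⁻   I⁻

A good leaving group is a weak base: the lower the pKₐ of its conjugate acid, the more readily it departs.
N₂: no meaningful conjugate acid; N₂ departs as an exceptionally stable neutral molecule
OTf⁻: pKₐ(CF₃SO₃H (triflic acid)) ≈ -14 — charge spread over three oxygens and a CF₃ group; the premier leaving group in synthesis
I⁻: pKₐ(HI) ≈ -10 — large, highly polarisable; very weak base
F⁻: pKₐ(HF) ≈ 3.2
CN⁻: pKₐ(HCN) ≈ 9.2
Reversing gives the worst-to-best order requested.

CN⁻ < F⁻ < I⁻ < OTf⁻ < N₂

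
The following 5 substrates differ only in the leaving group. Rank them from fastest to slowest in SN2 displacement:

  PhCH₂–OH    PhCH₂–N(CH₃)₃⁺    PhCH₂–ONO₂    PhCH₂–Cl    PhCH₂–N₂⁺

PhCH₂–N₂⁺ > PhCH₂–Cl > PhCH₂–ONO₂ > PhCH₂–N(CH₃)₃⁺ > PhCH₂–OH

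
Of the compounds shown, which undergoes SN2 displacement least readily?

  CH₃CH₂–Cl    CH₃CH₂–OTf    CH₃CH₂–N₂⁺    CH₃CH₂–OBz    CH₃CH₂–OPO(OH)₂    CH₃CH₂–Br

CH₃CH₂–OBz

With the same alkyl group throughout, only the leaving group differentiates the rates.
Leaving-group ability tracks the stability of the departed species; conjugate-acid pKₐ is the usual yardstick (lower pKₐ → better LG).
CH₃CH₂–N₂⁺ loses N₂: no meaningful conjugate acid; N₂ departs as an exceptionally stable neutral molecule
CH₃CH₂–OTf loses OTf⁻: pKₐ(CF₃SO₃H (triflic acid)) ≈ -14
CH₃CH₂–Br loses Br⁻: pKₐ(HBr) ≈ -9
CH₃CH₂–Cl loses Cl⁻: pKₐ(HCl) ≈ -7
CH₃CH₂–OPO(OH)₂ loses H₂PO₄⁻: pKₐ(H₃PO₄) ≈ 2.1
CH₃CH₂–OBz loses PhCOO⁻: pKₐ(C₆H₅COOH) ≈ 4.2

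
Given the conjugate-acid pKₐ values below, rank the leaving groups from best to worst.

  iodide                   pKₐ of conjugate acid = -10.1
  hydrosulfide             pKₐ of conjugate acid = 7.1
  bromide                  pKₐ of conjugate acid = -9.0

iodide > bromide > hydrosulfide

Lower conjugate-acid pKₐ ⇒ weaker base ⇒ better leaving group.
Sorting by the given values: iodide (-10.1), bromide (-9.0), hydrosulfide (7.1).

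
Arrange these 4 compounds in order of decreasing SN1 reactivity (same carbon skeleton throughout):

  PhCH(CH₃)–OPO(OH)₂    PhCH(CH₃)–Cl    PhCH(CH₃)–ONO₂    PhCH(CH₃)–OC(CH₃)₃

PhCH(CH₃)–Cl > PhCH(CH₃)–ONO₂ > PhCH(CH₃)–OPO(OH)₂ > PhCH(CH₃)–OC(CH₃)₃

With the same alkyl group throughout, only the leaving group differentiates the rates.
Leaving-group ability tracks the stability of the departed species; conjugate-acid pKₐ is the usual yardstick (lower pKₐ → better LG).
PhCH(CH₃)–Cl loses Cl⁻: pKₐ(HCl) ≈ -7
PhCH(CH₃)–ONO₂ loses NO₃⁻: pKₐ(HNO₃) ≈ -1.3
PhCH(CH₃)–OPO(OH)₂ loses H₂PO₄⁻: pKₐ(H₃PO₄) ≈ 2.1
PhCH(CH₃)–OC(CH₃)₃ loses (CH₃)₃CO⁻: pKₐ(t-BuOH) ≈ 18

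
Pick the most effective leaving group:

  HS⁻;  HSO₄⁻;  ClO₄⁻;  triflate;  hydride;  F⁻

triflate

The more stable X⁻ (or X) is on its own — i.e. the weaker a base it is — the better a leaving group it makes.
triflate: pKₐ(CF₃SO₃H (triflic acid)) ≈ -14
ClO₄⁻: pKₐ(HClO₄) ≈ -10
HSO₄⁻: pKₐ(H₂SO₄) ≈ -3
F⁻: pKₐ(HF) ≈ 3.2
HS⁻: pKₐ(H₂S) ≈ 7
hydride: pKₐ(H₂) ≈ 36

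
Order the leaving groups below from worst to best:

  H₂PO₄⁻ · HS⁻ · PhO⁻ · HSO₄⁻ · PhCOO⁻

Leaving-group ability tracks the stability of the departed species; conjugate-acid pKₐ is the usual yardstick (lower pKₐ → better LG).
HSO₄⁻: pKₐ(H₂SO₄) ≈ -3 — conjugate base of a strong mineral acid
H₂PO₄⁻: pKₐ(H₃PO₄) ≈ 2.1
PhCOO⁻: pKₐ(C₆H₅COOH) ≈ 4.2 — aryl carboxylate
HS⁻: pKₐ(H₂S) ≈ 7
PhO⁻: pKₐ(C₆H₅OH (phenol)) ≈ 10 — resonance into the ring helps, but still a poor LG
The question asks for worst first, so the sequence is read in increasing leaving-group ability.

PhO⁻ < HS⁻ < PhCOO⁻ < H₂PO₄⁻ < HSO₄⁻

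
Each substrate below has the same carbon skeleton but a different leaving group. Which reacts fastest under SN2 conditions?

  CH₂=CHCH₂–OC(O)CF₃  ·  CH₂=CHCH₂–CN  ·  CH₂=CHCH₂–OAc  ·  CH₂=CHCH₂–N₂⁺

CH₂=CHCH₂–N₂⁺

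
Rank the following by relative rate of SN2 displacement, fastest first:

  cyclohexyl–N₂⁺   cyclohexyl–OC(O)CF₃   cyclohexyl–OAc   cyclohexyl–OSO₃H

cyclohexyl–N₂⁺ > cyclohexyl–OSO₃H > cyclohexyl–OC(O)CF₃ > cyclohexyl–OAc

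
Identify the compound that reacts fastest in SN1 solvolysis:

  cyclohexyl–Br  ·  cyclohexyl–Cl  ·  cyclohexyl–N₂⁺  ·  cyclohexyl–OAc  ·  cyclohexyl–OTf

With the same alkyl group throughout, only the leaving group differentiates the rates.
A good leaving group is a weak base: the lower the pKₐ of its conjugate acid, the more readily it departs.
cyclohexyl–N₂⁺ loses N₂: no meaningful conjugate acid; N₂ departs as an exceptionally stable neutral molecule
cyclohexyl–OTf loses OTf⁻: pKₐ(CF₃SO₃H (triflic acid)) ≈ -14
cyclohexyl–Br loses Br⁻: pKₐ(HBr) ≈ -9
cyclohexyl–Cl loses Cl⁻: pKₐ(HCl) ≈ -7
cyclohexyl–OAc loses AcO⁻: pKₐ(CH₃COOH) ≈ 4.8

cyclohexyl–N₂⁺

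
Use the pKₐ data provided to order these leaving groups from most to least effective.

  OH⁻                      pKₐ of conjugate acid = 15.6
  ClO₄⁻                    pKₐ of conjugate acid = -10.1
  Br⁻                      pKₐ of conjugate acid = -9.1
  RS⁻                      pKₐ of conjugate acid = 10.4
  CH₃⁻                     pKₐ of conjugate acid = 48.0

Lower conjugate-acid pKₐ ⇒ weaker base ⇒ better leaving group.
Sorting by the given values: ClO₄⁻ (-10.1), Br⁻ (-9.1), RS⁻ (10.4), OH⁻ (15.6), CH₃⁻ (48.0).

ClO₄⁻ > Br⁻ > RS⁻ > OH⁻ > CH₃⁻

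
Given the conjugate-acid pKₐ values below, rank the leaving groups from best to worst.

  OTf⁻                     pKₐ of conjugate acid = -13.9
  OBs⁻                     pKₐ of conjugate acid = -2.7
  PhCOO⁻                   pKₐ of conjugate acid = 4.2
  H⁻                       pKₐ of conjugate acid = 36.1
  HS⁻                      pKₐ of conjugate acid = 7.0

OTf⁻ > OBs⁻ > PhCOO⁻ > HS⁻ > H⁻

Lower conjugate-acid pKₐ ⇒ weaker base ⇒ better leaving group.
Sorting by the given values: OTf⁻ (-13.9), OBs⁻ (-2.7), PhCOO⁻ (4.2), HS⁻ (7.0), H⁻ (36.1).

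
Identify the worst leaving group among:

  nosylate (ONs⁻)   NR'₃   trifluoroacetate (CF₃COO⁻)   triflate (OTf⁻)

triflate (OTf⁻): pKₐ(CF₃SO₃H (triflic acid)) ≈ -14
nosylate (ONs⁻): pKₐ(p-O₂NC₆H₄SO₃H) ≈ -3.5
trifluoroacetate (CF₃COO⁻): pKₐ(CF₃COOH) ≈ 0.2
NR'₃: pKₐ(R'₃NH⁺) ≈ 10.7

NR'₃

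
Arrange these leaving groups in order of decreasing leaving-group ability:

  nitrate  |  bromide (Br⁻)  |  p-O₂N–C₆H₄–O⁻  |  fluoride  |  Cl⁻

bromide (Br⁻) > Cl⁻ > nitrate > fluoride > p-O₂N–C₆H₄–O⁻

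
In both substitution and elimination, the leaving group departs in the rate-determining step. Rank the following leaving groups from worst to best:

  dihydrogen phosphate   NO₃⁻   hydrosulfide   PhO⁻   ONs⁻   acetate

PhO⁻ < hydrosulfide < acetate < dihydrogen phosphate < NO₃⁻ < ONs⁻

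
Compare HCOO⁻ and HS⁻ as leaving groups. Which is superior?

HCOO⁻

HCOO⁻ is the better leaving group.
pKₐ(HCOOH) ≈ 3.8 versus pKₐ(H₂S) ≈ 7: HCOO⁻ is the much weaker base.
Resonance-stabilised carboxylate.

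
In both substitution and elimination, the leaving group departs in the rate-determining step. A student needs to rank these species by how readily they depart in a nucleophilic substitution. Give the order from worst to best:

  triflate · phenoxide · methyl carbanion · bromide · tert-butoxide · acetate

A good leaving group is a weak base: the lower the pKₐ of its conjugate acid, the more readily it departs.
triflate: pKₐ(CF₃SO₃H (triflic acid)) ≈ -14
bromide: pKₐ(HBr) ≈ -9
acetate: pKₐ(CH₃COOH) ≈ 4.8
phenoxide: pKₐ(C₆H₅OH (phenol)) ≈ 10 — resonance into the ring helps, but still a poor LG
tert-butoxide: pKₐ(t-BuOH) ≈ 18 — bulky, strongly basic alkoxide
methyl carbanion: pKₐ(CH₄) ≈ 48
Reversing gives the worst-to-best order requested.

methyl carbanion < tert-butoxide < phenoxide < acetate < bromide < triflate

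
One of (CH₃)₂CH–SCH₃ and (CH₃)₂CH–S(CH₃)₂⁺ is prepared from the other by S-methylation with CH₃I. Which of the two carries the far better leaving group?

(CH₃)₂CH–S(CH₃)₂⁺

From (CH₃)₂CH–SCH₃ the departing group would be RS⁻ (pKₐ(RSH (a thiol)) ≈ 10.5). Moderately basic; rarely leaves without activation.
From (CH₃)₂CH–S(CH₃)₂⁺ the leaving group is SR'₂ (pKₐ(R'₂SH⁺) ≈ -7). Neutral; leaves from a sulfonium salt (R–SR'₂⁺).
S-methylation with CH₃I works by allowing neutral dimethyl sulfide, rather than methanethiolate, to depart, making (CH₃)₂CH–S(CH₃)₂⁺ enormously more reactive.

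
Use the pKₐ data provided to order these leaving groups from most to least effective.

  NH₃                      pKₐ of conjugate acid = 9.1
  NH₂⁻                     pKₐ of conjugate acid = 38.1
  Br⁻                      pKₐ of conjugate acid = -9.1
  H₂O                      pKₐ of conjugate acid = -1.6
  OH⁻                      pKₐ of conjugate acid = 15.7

Lower conjugate-acid pKₐ ⇒ weaker base ⇒ better leaving group.
Sorting by the given values: Br⁻ (-9.1), H₂O (-1.6), NH₃ (9.1), OH⁻ (15.7), NH₂⁻ (38.1).

Br⁻ > H₂O > NH₃ > OH⁻ > NH₂⁻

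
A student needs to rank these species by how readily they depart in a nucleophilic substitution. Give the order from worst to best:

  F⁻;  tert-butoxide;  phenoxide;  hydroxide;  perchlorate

tert-butoxide < hydroxide < phenoxide < F⁻ < perchlorate

perchlorate: pKₐ(HClO₄) ≈ -10
F⁻: pKₐ(HF) ≈ 3.2 — small and strongly basic; the poor halide leaving group
phenoxide: pKₐ(C₆H₅OH (phenol)) ≈ 10 — resonance into the ring helps, but still a poor LG
hydroxide: pKₐ(H₂O) ≈ 15.7
tert-butoxide: pKₐ(t-BuOH) ≈ 18 — bulky, strongly basic alkoxide
Reversing gives the worst-to-best order requested.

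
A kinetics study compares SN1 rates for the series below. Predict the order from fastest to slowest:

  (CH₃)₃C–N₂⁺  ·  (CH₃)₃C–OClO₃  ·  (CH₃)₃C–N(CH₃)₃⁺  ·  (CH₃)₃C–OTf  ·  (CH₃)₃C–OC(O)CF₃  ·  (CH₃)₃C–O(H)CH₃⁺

With the same alkyl group throughout, only the leaving group differentiates the rates.
Rank by basicity of the departing species: weakest base leaves most easily.
(CH₃)₃C–N₂⁺ loses N₂: no meaningful conjugate acid; N₂ departs as an exceptionally stable neutral molecule
(CH₃)₃C–OTf loses OTf⁻: pKₐ(CF₃SO₃H (triflic acid)) ≈ -14
(CH₃)₃C–OClO₃ loses ClO₄⁻: pKₐ(HClO₄) ≈ -10
(CH₃)₃C–O(H)CH₃⁺ loses R'OH: pKₐ(R'OH₂⁺) ≈ -2.4
(CH₃)₃C–OC(O)CF₃ loses CF₃COO⁻: pKₐ(CF₃COOH) ≈ 0.2
(CH₃)₃C–N(CH₃)₃⁺ loses NR'₃: pKₐ(R'₃NH⁺) ≈ 10.7

(CH₃)₃C–N₂⁺ > (CH₃)₃C–OTf > (CH₃)₃C–OClO₃ > (CH₃)₃C–O(H)CH₃⁺ > (CH₃)₃C–OC(O)CF₃ > (CH₃)₃C–N(CH₃)₃⁺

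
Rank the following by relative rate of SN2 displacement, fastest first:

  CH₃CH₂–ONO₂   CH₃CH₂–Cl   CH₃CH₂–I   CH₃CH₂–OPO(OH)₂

Identical carbon frameworks mean the comparison reduces to leaving-group quality.
The more stable X⁻ (or X) is on its own — i.e. the weaker a base it is — the better a leaving group it makes.
CH₃CH₂–I loses I⁻: pKₐ(HI) ≈ -10
CH₃CH₂–Cl loses Cl⁻: pKₐ(HCl) ≈ -7
CH₃CH₂–ONO₂ loses NO₃⁻: pKₐ(HNO₃) ≈ -1.3
CH₃CH₂–OPO(OH)₂ loses H₂PO₄⁻: pKₐ(H₃PO₄) ≈ 2.1

CH₃CH₂–I > CH₃CH₂–Cl > CH₃CH₂–ONO₂ > CH₃CH₂–OPO(OH)₂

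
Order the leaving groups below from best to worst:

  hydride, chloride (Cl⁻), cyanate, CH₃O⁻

chloride (Cl⁻) > cyanate > CH₃O⁻ > hydride

A good leaving group is a weak base: the lower the pKₐ of its conjugate acid, the more readily it departs.
chloride (Cl⁻): pKₐ(HCl) ≈ -7
cyanate: pKₐ(HOCN) ≈ 3.5
CH₃O⁻: pKₐ(CH₃OH) ≈ 15.5 — strong base; alkoxides do not leave unassisted
hydride: pKₐ(H₂) ≈ 36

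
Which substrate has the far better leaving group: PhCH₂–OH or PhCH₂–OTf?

PhCH₂–OTf

From PhCH₂–OH the departing group would be OH⁻ (pKₐ(H₂O) ≈ 15.7). Strong base; essentially never leaves without prior activation.
From PhCH₂–OTf the leaving group is OTf⁻ (pKₐ(CF₃SO₃H (triflic acid)) ≈ -14). Charge spread over three oxygens and a CF₃ group; the premier leaving group in synthesis.
(In practice PhCH₂–OTf is made from PhCH₂–OH by treatment with Tf₂O / 2,6-lutidine, converting the hydroxyl into a triflate.)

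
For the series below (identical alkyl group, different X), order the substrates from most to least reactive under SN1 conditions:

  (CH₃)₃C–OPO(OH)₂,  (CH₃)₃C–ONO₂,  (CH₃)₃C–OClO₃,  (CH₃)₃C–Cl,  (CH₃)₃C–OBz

(CH₃)₃C–OClO₃ > (CH₃)₃C–Cl > (CH₃)₃C–ONO₂ > (CH₃)₃C–OPO(OH)₂ > (CH₃)₃C–OBz

The skeletons are identical, so relative rate is governed entirely by leaving-group ability.
Leaving-group ability tracks the stability of the departed species; conjugate-acid pKₐ is the usual yardstick (lower pKₐ → better LG).
(CH₃)₃C–OClO₃ loses ClO₄⁻: pKₐ(HClO₄) ≈ -10
(CH₃)₃C–Cl loses Cl⁻: pKₐ(HCl) ≈ -7
(CH₃)₃C–ONO₂ loses NO₃⁻: pKₐ(HNO₃) ≈ -1.3
(CH₃)₃C–OPO(OH)₂ loses H₂PO₄⁻: pKₐ(H₃PO₄) ≈ 2.1
(CH₃)₃C–OBz loses PhCOO⁻: pKₐ(C₆H₅COOH) ≈ 4.2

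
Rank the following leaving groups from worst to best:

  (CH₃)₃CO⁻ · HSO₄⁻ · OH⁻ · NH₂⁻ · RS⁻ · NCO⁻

NH₂⁻ < (CH₃)₃CO⁻ < OH⁻ < RS⁻ < NCO⁻ < HSO₄⁻

HSO₄⁻: pKₐ(H₂SO₄) ≈ -3
NCO⁻: pKₐ(HOCN) ≈ 3.5
RS⁻: pKₐ(RSH (a thiol)) ≈ 10.5
OH⁻: pKₐ(H₂O) ≈ 15.7
(CH₃)₃CO⁻: pKₐ(t-BuOH) ≈ 18
NH₂⁻: pKₐ(NH₃) ≈ 38
Reversing gives the worst-to-best order requested.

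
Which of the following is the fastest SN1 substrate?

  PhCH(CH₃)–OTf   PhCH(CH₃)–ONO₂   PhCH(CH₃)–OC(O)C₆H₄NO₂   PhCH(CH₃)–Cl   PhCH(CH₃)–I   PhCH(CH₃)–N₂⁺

Same R in every case — rank the leaving groups.
Rank by basicity of the departing species: weakest base leaves most easily.
PhCH(CH₃)–N₂⁺ loses N₂: no meaningful conjugate acid; N₂ departs as an exceptionally stable neutral molecule
PhCH(CH₃)–OTf loses OTf⁻: pKₐ(CF₃SO₃H (triflic acid)) ≈ -14
PhCH(CH₃)–I loses I⁻: pKₐ(HI) ≈ -10
PhCH(CH₃)–Cl loses Cl⁻: pKₐ(HCl) ≈ -7
PhCH(CH₃)–ONO₂ loses NO₃⁻: pKₐ(HNO₃) ≈ -1.3
PhCH(CH₃)–OC(O)C₆H₄NO₂ loses p-O₂N–C₆H₄–COO⁻: pKₐ(p-nitrobenzoic acid) ≈ 3.4

PhCH(CH₃)–N₂⁺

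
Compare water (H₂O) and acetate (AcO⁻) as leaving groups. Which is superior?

water (H₂O)

water (H₂O) is the better leaving group.
pKₐ(H₃O⁺) ≈ -1.7 versus pKₐ(CH₃COOH) ≈ 4.8: water (H₂O) is the much weaker base.
Neutral; leaves from a protonated alcohol (R–OH₂⁺).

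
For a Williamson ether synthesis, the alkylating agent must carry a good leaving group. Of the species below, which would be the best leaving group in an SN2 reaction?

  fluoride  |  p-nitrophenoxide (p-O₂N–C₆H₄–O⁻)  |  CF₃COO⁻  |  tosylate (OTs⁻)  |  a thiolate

tosylate (OTs⁻)

Leaving-group ability tracks the stability of the departed species; conjugate-acid pKₐ is the usual yardstick (lower pKₐ → better LG).
tosylate (OTs⁻): pKₐ(p-CH₃C₆H₄SO₃H (TsOH)) ≈ -2.8
CF₃COO⁻: pKₐ(CF₃COOH) ≈ 0.2
fluoride: pKₐ(HF) ≈ 3.2
p-nitrophenoxide (p-O₂N–C₆H₄–O⁻): pKₐ(p-nitrophenol) ≈ 7.2
a thiolate: pKₐ(RSH (a thiol)) ≈ 10.5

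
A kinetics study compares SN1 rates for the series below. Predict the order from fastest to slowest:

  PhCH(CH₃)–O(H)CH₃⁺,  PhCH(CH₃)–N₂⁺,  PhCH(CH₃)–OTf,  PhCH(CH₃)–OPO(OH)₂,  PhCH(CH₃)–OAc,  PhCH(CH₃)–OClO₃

The skeletons are identical, so relative rate is governed entirely by leaving-group ability.
Leaving-group ability tracks the stability of the departed species; conjugate-acid pKₐ is the usual yardstick (lower pKₐ → better LG).
PhCH(CH₃)–N₂⁺ loses N₂: no meaningful conjugate acid; N₂ departs as an exceptionally stable neutral molecule
PhCH(CH₃)–OTf loses OTf⁻: pKₐ(CF₃SO₃H (triflic acid)) ≈ -14
PhCH(CH₃)–OClO₃ loses ClO₄⁻: pKₐ(HClO₄) ≈ -10
PhCH(CH₃)–O(H)CH₃⁺ loses R'OH: pKₐ(R'OH₂⁺) ≈ -2.4
PhCH(CH₃)–OPO(OH)₂ loses H₂PO₄⁻: pKₐ(H₃PO₄) ≈ 2.1
PhCH(CH₃)–OAc loses AcO⁻: pKₐ(CH₃COOH) ≈ 4.8

PhCH(CH₃)–N₂⁺ > PhCH(CH₃)–OTf > PhCH(CH₃)–OClO₃ > PhCH(CH₃)–O(H)CH₃⁺ > PhCH(CH₃)–OPO(OH)₂ > PhCH(CH₃)–OAc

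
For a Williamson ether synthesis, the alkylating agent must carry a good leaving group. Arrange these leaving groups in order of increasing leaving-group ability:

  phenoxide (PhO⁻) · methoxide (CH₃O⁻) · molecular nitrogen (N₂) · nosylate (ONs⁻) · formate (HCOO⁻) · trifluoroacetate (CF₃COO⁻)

methoxide (CH₃O⁻) < phenoxide (PhO⁻) < formate (HCOO⁻) < trifluoroacetate (CF₃COO⁻) < nosylate (ONs⁻) < molecular nitrogen (N₂)

Leaving-group ability tracks the stability of the departed species; conjugate-acid pKₐ is the usual yardstick (lower pKₐ → better LG).
molecular nitrogen (N₂): no meaningful conjugate acid; N₂ departs as an exceptionally stable neutral molecule
nosylate (ONs⁻): pKₐ(p-O₂NC₆H₄SO₃H) ≈ -3.5
trifluoroacetate (CF₃COO⁻): pKₐ(CF₃COOH) ≈ 0.2
formate (HCOO⁻): pKₐ(HCOOH) ≈ 3.8
phenoxide (PhO⁻): pKₐ(C₆H₅OH (phenol)) ≈ 10
methoxide (CH₃O⁻): pKₐ(CH₃OH) ≈ 15.5
The question asks for worst first, so the sequence is read in increasing leaving-group ability.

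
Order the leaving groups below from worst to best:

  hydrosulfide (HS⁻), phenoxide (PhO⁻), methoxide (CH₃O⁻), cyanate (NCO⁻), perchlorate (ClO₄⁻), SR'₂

methoxide (CH₃O⁻) < phenoxide (PhO⁻) < hydrosulfide (HS⁻) < cyanate (NCO⁻) < SR'₂ < perchlorate (ClO₄⁻)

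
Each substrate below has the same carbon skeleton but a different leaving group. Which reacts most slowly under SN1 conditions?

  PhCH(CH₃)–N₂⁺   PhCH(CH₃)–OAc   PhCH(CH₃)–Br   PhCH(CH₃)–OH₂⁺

PhCH(CH₃)–OAc

With the same alkyl group throughout, only the leaving group differentiates the rates.
A good leaving group is a weak base: the lower the pKₐ of its conjugate acid, the more readily it departs.
PhCH(CH₃)–N₂⁺ loses N₂: no meaningful conjugate acid; N₂ departs as an exceptionally stable neutral molecule
PhCH(CH₃)–Br loses Br⁻: pKₐ(HBr) ≈ -9
PhCH(CH₃)–OH₂⁺ loses H₂O: pKₐ(H₃O⁺) ≈ -1.7
PhCH(CH₃)–OAc loses AcO⁻: pKₐ(CH₃COOH) ≈ 4.8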